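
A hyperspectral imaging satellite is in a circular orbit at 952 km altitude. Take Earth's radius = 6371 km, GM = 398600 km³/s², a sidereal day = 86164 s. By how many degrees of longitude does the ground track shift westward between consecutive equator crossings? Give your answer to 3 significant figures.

26.1°

Semi-major axis a = 6371 + 952 = 7323 km. Period T = 2π√(a³/μ) = 2π√(7323³/398600) = 6236.6 s = 103.94 min.
During one orbit Earth rotates (6236.6 / 86164) × 360° = 26.06°.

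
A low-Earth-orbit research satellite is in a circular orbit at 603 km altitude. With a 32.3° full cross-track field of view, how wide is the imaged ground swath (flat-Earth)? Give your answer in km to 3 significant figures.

349 km

Half-angle = 32.3°/2 = 16.15°.
Swath width ≈ 2h·tan(θ/2) = 2 × 603 × tan(16.15°) = 349.2 km.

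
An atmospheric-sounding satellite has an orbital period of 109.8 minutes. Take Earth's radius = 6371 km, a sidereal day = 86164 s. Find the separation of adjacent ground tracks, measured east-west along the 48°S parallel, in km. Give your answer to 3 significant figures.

T = 109.8 min = 6588.0 s.
Node shift per orbit = (6588.0/86164) × 360° = 27.53°.
Equatorial spacing = 27.53 × 111.2 km/° = 3061 km.
At 48° latitude, spacing = 3061 × cos(48°) = 2048 km.

2050 km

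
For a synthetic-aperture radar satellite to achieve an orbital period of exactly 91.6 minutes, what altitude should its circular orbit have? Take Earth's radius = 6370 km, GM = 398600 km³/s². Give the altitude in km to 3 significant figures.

T = 91.6 min = 5496.0 s.
From T = 2π√(a³/μ): a = (μ T²/4π²)^(1/3) = (398600 × 5496.0² / 4π²)^(1/3) = 6731 km.
Altitude h = a − R = 6731 − 6370 = 361 km.

361 km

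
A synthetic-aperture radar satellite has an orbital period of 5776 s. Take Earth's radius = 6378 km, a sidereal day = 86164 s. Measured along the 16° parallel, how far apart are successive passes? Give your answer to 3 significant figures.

2580 km

Node shift per orbit = (5776.0/86164) × 360° = 24.13°.
Equatorial spacing = 24.13 × 111.3 km/° = 2686 km.
At 16° latitude, spacing = 2686 × cos(16°) = 2582 km.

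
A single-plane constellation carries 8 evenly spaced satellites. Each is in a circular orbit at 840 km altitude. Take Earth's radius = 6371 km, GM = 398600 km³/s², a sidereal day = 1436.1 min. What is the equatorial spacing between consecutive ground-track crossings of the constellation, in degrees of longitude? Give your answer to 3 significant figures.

Semi-major axis a = 6371 + 840 = 7211 km. Period T = 2π√(a³/μ) = 2π√(7211³/398600) = 6094.0 s = 101.57 min.
Single-satellite node shift = (6094.0/86166) × 360° = 25.46°.
With 8 satellites evenly phased, successive equator crossings are 25.46/8 = 3.183° apart.

3.18°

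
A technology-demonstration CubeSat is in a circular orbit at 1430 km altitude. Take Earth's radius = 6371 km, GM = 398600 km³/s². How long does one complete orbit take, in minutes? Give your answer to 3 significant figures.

114 min

Semi-major axis a = 6371 + 1430 = 7801 km. Period T = 2π√(a³/μ) = 2π√(7801³/398600) = 6857.0 s = 114.28 min.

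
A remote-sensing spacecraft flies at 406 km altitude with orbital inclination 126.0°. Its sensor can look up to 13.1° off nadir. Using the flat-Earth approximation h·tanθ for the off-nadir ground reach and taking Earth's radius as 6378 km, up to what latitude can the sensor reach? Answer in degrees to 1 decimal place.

Retrograde orbit: the ground track reaches ±(180° − i) = ±(180 − 126.0) = ±54.0°.
Sensor half-swath on the ground ≈ 406·tan(13.1°) = 94 km = 0.85° of latitude.
Maximum observable latitude ≈ 54.0 + 0.85 = 54.8°.

54.8°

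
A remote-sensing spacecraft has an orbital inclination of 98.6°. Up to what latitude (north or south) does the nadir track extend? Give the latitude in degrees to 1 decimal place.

Retrograde orbit: the ground track reaches ±(180° − i) = ±(180 − 98.6) = ±81.4°.

81.4°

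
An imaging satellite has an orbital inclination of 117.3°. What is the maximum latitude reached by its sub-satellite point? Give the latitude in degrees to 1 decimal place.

Retrograde orbit: the ground track reaches ±(180° − i) = ±(180 − 117.3) = ±62.7°.

62.7°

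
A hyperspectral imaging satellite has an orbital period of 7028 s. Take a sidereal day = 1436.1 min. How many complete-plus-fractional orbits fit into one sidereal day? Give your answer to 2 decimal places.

12.26

Orbits per sidereal day = 86166 / 7028.0 = 12.260.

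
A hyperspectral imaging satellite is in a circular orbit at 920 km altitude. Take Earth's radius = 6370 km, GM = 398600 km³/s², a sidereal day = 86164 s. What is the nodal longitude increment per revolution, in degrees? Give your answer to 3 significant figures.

Semi-major axis a = 6370 + 920 = 7290 km. Period T = 2π√(a³/μ) = 2π√(7290³/398600) = 6194.4 s = 103.24 min.
During one orbit Earth rotates (6194.4 / 86164) × 360° = 25.88°.

25.9°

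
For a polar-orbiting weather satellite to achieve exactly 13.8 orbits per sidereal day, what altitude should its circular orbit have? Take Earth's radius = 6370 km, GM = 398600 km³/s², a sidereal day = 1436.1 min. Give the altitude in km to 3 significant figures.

Required period T = 86166 / 13.8 = 6243.9 s.
From T = 2π√(a³/μ): a = (μ T²/4π²)^(1/3) = (398600 × 6243.9² / 4π²)^(1/3) = 7329 km.
Altitude h = a − R = 7329 − 6370 = 959 km.

959 km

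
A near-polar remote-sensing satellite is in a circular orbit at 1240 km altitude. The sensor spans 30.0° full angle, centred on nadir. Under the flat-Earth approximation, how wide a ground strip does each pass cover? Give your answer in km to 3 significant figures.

665 km

Half-angle = 30.0°/2 = 15°.
Swath width ≈ 2h·tan(θ/2) = 2 × 1240 × tan(15°) = 664.5 km.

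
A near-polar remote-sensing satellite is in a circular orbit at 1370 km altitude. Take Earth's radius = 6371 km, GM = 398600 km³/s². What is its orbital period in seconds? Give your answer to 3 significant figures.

6780 seconds

Semi-major axis a = 6371 + 1370 = 7741 km. Period T = 2π√(a³/μ) = 2π√(7741³/398600) = 6778.1 s = 112.97 min.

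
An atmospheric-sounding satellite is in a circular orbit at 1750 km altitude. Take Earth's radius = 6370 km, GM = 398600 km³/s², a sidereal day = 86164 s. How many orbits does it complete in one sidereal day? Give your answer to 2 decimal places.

11.83

Semi-major axis a = 6370 + 1750 = 8120 km. Period T = 2π√(a³/μ) = 2π√(8120³/398600) = 7281.9 s = 121.37 min.
Orbits per sidereal day = 86164 / 7281.9 = 11.833.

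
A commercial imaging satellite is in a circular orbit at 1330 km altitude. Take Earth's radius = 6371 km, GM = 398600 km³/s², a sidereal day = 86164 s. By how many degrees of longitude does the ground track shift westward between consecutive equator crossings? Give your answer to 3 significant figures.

Semi-major axis a = 6371 + 1330 = 7701 km. Period T = 2π√(a³/μ) = 2π√(7701³/398600) = 6725.6 s = 112.09 min.
During one orbit Earth rotates (6725.6 / 86164) × 360° = 28.10°.

28.1°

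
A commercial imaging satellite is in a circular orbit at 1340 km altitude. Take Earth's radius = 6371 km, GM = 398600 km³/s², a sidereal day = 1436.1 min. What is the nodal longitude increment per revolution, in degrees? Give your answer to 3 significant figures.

Semi-major axis a = 6371 + 1340 = 7711 km. Period T = 2π√(a³/μ) = 2π√(7711³/398600) = 6738.7 s = 112.31 min.
During one orbit Earth rotates (6738.7 / 86166) × 360° = 28.15°.

28.2°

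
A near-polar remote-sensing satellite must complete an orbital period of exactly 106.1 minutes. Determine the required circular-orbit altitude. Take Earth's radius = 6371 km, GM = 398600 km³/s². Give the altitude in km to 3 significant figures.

T = 106.1 min = 6366.0 s.
From T = 2π√(a³/μ): a = (μ T²/4π²)^(1/3) = (398600 × 6366.0² / 4π²)^(1/3) = 7424 km.
Altitude h = a − R = 7424 − 6371 = 1053 km.

1050 km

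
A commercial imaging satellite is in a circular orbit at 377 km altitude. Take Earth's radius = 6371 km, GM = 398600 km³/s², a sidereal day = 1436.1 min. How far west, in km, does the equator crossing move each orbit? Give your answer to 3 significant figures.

2560 km

Semi-major axis a = 6371 + 377 = 6748 km. Period T = 2π√(a³/μ) = 2π√(6748³/398600) = 5516.6 s = 91.94 min.
During one orbit Earth rotates (5516.6 / 86166) × 360° = 23.05°.
At the equator that is 23.05° × (2π·6371/360) km/° = 23.05 × 111.2 = 2563 km.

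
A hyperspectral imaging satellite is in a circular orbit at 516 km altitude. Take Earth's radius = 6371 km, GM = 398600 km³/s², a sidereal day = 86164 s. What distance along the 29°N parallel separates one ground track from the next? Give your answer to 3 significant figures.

Semi-major axis a = 6371 + 516 = 6887 km. Period T = 2π√(a³/μ) = 2π√(6887³/398600) = 5688.0 s = 94.80 min.
Node shift per orbit = (5688.0/86164) × 360° = 23.76°.
Equatorial spacing = 23.76 × 111.2 km/° = 2643 km.
At 29° latitude, spacing = 2643 × cos(29°) = 2311 km.

2310 km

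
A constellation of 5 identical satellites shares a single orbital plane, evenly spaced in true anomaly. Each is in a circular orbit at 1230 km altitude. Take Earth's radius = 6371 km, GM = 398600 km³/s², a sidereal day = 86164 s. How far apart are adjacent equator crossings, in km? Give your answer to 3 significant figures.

Semi-major axis a = 6371 + 1230 = 7601 km. Period T = 2π√(a³/μ) = 2π√(7601³/398600) = 6595.0 s = 109.92 min.
Single-satellite node shift = (6595.0/86164) × 360° = 27.55°.
With 5 satellites evenly phased, successive equator crossings are 27.55/5 = 5.511° apart.
That is 5.511 × 111.2 = 613 km at the equator.

613 km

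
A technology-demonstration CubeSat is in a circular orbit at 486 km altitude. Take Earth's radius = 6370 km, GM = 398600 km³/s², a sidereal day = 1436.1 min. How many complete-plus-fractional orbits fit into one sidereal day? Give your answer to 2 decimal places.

15.25

Semi-major axis a = 6370 + 486 = 6856 km. Period T = 2π√(a³/μ) = 2π√(6856³/398600) = 5649.6 s = 94.16 min.
Orbits per sidereal day = 86166 / 5649.6 = 15.252.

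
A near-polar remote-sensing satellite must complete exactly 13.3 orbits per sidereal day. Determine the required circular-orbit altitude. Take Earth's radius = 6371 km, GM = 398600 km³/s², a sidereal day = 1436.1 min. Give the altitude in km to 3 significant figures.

1140 km

Required period T = 86166 / 13.3 = 6478.6 s.
From T = 2π√(a³/μ): a = (μ T²/4π²)^(1/3) = (398600 × 6478.6² / 4π²)^(1/3) = 7511 km.
Altitude h = a − R = 7511 − 6371 = 1140 km.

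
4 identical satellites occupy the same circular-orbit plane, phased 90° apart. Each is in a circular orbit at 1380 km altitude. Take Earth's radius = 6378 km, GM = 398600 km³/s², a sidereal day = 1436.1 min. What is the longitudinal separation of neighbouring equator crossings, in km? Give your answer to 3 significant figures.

791 km

Semi-major axis a = 6378 + 1380 = 7758 km. Period T = 2π√(a³/μ) = 2π√(7758³/398600) = 6800.4 s = 113.34 min.
Single-satellite node shift = (6800.4/86166) × 360° = 28.41°.
With 4 satellites evenly phased, successive equator crossings are 28.41/4 = 7.103° apart.
That is 7.103 × 111.3 = 791 km at the equator.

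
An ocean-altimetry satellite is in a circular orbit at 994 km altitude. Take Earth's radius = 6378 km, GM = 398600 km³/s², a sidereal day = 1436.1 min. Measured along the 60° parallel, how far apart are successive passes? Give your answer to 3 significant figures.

Semi-major axis a = 6378 + 994 = 7372 km. Period T = 2π√(a³/μ) = 2π√(7372³/398600) = 6299.3 s = 104.99 min.
Node shift per orbit = (6299.3/86166) × 360° = 26.32°.
Equatorial spacing = 26.32 × 111.3 km/° = 2930 km.
At 60° latitude, spacing = 2930 × cos(60°) = 1465 km.

1460 km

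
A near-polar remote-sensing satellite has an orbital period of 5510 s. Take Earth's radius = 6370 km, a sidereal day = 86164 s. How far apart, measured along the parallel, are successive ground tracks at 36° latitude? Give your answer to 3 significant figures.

2070 km

Node shift per orbit = (5510.0/86164) × 360° = 23.02°.
Equatorial spacing = 23.02 × 111.2 km/° = 2559 km.
At 36° latitude, spacing = 2559 × cos(36°) = 2071 km.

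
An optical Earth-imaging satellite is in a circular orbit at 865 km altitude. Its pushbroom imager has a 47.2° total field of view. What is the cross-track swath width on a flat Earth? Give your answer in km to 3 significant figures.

756 km

Half-angle = 47.2°/2 = 23.6°.
Swath width ≈ 2h·tan(θ/2) = 2 × 865 × tan(23.6°) = 755.8 km.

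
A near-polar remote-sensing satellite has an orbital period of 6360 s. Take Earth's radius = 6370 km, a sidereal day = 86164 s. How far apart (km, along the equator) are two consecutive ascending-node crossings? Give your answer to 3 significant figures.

During one orbit Earth rotates (6360.0 / 86164) × 360° = 26.57°.
At the equator that is 26.57° × (2π·6370/360) km/° = 26.57 × 111.2 = 2954 km.

2950 km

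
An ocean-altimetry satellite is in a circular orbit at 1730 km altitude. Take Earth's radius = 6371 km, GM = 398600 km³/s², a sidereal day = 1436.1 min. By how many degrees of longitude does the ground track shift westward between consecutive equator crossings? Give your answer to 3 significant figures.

Semi-major axis a = 6371 + 1730 = 8101 km. Period T = 2π√(a³/μ) = 2π√(8101³/398600) = 7256.4 s = 120.94 min.
During one orbit Earth rotates (7256.4 / 86166) × 360° = 30.32°.

30.3°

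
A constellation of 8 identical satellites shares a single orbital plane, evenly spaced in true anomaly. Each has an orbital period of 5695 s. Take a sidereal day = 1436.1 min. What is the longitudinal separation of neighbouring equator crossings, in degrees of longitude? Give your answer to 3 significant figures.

Single-satellite node shift = (5695.0/86166) × 360° = 23.79°.
With 8 satellites evenly phased, successive equator crossings are 23.79/8 = 2.974° apart.

2.97°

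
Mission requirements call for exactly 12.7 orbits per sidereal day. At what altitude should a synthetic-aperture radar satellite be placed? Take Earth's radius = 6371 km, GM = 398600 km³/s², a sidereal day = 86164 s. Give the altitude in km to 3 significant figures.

1370 km

Required period T = 86164 / 12.7 = 6784.6 s.
From T = 2π√(a³/μ): a = (μ T²/4π²)^(1/3) = (398600 × 6784.6² / 4π²)^(1/3) = 7746 km.
Altitude h = a − R = 7746 − 6371 = 1375 km.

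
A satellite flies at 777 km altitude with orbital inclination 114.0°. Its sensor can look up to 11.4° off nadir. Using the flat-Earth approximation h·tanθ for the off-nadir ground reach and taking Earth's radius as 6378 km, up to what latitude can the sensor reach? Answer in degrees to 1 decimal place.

67.4°

Retrograde orbit: the ground track reaches ±(180° − i) = ±(180 − 114.0) = ±66.0°.
Sensor half-swath on the ground ≈ 777·tan(11.4°) = 157 km = 1.41° of latitude.
Maximum observable latitude ≈ 66.0 + 1.41 = 67.4°.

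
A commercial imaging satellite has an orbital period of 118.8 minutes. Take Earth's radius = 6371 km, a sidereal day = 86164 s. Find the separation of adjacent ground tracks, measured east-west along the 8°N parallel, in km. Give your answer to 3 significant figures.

3280 km

T = 118.8 min = 7128.0 s.
Node shift per orbit = (7128.0/86164) × 360° = 29.78°.
Equatorial spacing = 29.78 × 111.2 km/° = 3312 km.
At 8° latitude, spacing = 3312 × cos(8°) = 3279 km.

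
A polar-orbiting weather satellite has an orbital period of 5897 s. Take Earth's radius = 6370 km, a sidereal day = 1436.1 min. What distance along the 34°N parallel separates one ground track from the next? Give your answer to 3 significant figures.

Node shift per orbit = (5897.0/86166) × 360° = 24.64°.
Equatorial spacing = 24.64 × 111.2 km/° = 2739 km.
At 34° latitude, spacing = 2739 × cos(34°) = 2271 km.

2270 km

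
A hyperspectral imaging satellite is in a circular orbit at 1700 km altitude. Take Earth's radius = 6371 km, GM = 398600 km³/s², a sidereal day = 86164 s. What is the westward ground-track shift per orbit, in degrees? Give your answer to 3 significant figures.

Semi-major axis a = 6371 + 1700 = 8071 km. Period T = 2π√(a³/μ) = 2π√(8071³/398600) = 7216.1 s = 120.27 min.
During one orbit Earth rotates (7216.1 / 86164) × 360° = 30.15°.

30.1°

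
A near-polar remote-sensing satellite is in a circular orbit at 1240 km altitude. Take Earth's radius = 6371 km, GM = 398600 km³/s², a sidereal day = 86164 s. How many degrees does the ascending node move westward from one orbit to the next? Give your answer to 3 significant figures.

Semi-major axis a = 6371 + 1240 = 7611 km. Period T = 2π√(a³/μ) = 2π√(7611³/398600) = 6608.1 s = 110.13 min.
During one orbit Earth rotates (6608.1 / 86164) × 360° = 27.61°.

27.6°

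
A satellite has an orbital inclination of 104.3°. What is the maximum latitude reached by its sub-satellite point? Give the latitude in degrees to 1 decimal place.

Retrograde orbit: the ground track reaches ±(180° − i) = ±(180 − 104.3) = ±75.7°.

75.7°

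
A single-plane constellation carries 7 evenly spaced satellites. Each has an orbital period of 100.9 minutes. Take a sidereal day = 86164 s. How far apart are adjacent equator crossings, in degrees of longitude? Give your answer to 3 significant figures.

T = 100.9 min = 6054.0 s.
Single-satellite node shift = (6054.0/86164) × 360° = 25.29°.
With 7 satellites evenly phased, successive equator crossings are 25.29/7 = 3.613° apart.

3.61°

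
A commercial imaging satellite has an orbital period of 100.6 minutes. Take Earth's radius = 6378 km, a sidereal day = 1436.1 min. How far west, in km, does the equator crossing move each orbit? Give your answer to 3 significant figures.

T = 100.6 min = 6036.0 s.
During one orbit Earth rotates (6036.0 / 86166) × 360° = 25.22°.
At the equator that is 25.22° × (2π·6378/360) km/° = 25.22 × 111.3 = 2807 km.

2810 km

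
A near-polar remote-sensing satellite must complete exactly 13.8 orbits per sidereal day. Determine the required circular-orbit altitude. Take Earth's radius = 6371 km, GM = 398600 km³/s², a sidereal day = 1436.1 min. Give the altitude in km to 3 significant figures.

Required period T = 86166 / 13.8 = 6243.9 s.
From T = 2π√(a³/μ): a = (μ T²/4π²)^(1/3) = (398600 × 6243.9² / 4π²)^(1/3) = 7329 km.
Altitude h = a − R = 7329 − 6371 = 958 km.

958 km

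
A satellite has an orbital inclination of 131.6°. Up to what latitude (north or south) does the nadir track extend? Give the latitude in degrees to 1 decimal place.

48.4°

Retrograde orbit: the ground track reaches ±(180° − i) = ±(180 − 131.6) = ±48.4°.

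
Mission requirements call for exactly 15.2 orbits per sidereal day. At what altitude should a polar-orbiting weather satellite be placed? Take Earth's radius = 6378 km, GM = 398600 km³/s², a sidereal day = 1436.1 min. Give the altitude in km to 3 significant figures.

494 km

Required period T = 86166 / 15.2 = 5668.8 s.
From T = 2π√(a³/μ): a = (μ T²/4π²)^(1/3) = (398600 × 5668.8² / 4π²)^(1/3) = 6872 km.
Altitude h = a − R = 6872 − 6378 = 494 km.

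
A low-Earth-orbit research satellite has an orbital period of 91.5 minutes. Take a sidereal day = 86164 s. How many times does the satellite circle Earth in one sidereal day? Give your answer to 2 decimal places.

15.69

T = 91.5 min = 5490.0 s.
Orbits per sidereal day = 86164 / 5490.0 = 15.695.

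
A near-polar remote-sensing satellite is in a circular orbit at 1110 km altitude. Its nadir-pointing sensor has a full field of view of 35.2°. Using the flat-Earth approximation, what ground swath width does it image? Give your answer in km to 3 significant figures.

704 km

Half-angle = 35.2°/2 = 17.6°.
Swath width ≈ 2h·tan(θ/2) = 2 × 1110 × tan(17.6°) = 704.2 km.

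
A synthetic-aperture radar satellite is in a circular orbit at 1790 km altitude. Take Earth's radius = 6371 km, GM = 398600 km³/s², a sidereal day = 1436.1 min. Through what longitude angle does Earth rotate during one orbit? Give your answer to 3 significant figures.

Semi-major axis a = 6371 + 1790 = 8161 km. Period T = 2π√(a³/μ) = 2π√(8161³/398600) = 7337.1 s = 122.29 min.
During one orbit Earth rotates (7337.1 / 86166) × 360° = 30.65°.

30.7°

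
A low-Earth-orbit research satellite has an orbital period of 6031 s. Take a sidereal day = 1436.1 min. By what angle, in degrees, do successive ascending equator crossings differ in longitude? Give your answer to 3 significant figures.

During one orbit Earth rotates (6031.0 / 86166) × 360° = 25.20°.

25.2°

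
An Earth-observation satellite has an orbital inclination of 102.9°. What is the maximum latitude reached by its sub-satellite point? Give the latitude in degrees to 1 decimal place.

77.1°

Retrograde orbit: the ground track reaches ±(180° − i) = ±(180 − 102.9) = ±77.1°.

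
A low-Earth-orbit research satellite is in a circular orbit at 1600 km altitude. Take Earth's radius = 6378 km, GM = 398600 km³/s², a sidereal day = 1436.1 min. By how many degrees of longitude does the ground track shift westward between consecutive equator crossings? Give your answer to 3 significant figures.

29.6°

Semi-major axis a = 6378 + 1600 = 7978 km. Period T = 2π√(a³/μ) = 2π√(7978³/398600) = 7091.7 s = 118.20 min.
During one orbit Earth rotates (7091.7 / 86166) × 360° = 29.63°.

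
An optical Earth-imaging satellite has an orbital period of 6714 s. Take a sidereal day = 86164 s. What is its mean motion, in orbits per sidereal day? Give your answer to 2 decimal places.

12.83

Orbits per sidereal day = 86164 / 6714.0 = 12.833.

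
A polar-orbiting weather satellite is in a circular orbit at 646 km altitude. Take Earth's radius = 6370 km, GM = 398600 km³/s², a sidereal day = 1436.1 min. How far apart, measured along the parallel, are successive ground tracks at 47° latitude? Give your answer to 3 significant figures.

1850 km

Semi-major axis a = 6370 + 646 = 7016 km. Period T = 2π√(a³/μ) = 2π√(7016³/398600) = 5848.5 s = 97.48 min.
Node shift per orbit = (5848.5/86166) × 360° = 24.43°.
Equatorial spacing = 24.43 × 111.2 km/° = 2717 km.
At 47° latitude, spacing = 2717 × cos(47°) = 1853 km.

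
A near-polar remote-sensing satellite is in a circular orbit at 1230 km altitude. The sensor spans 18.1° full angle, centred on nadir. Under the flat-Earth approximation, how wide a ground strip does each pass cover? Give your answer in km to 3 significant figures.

392 km

Half-angle = 18.1°/2 = 9.05°.
Swath width ≈ 2h·tan(θ/2) = 2 × 1230 × tan(9.05°) = 391.8 km.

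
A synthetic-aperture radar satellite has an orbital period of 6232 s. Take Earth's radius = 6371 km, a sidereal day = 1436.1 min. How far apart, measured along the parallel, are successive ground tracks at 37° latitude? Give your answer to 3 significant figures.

2310 km

Node shift per orbit = (6232.0/86166) × 360° = 26.04°.
Equatorial spacing = 26.04 × 111.2 km/° = 2895 km.
At 37° latitude, spacing = 2895 × cos(37°) = 2312 km.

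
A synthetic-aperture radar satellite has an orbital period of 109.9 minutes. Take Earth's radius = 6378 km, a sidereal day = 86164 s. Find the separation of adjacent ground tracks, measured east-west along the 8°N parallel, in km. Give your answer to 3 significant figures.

T = 109.9 min = 6594.0 s.
Node shift per orbit = (6594.0/86164) × 360° = 27.55°.
Equatorial spacing = 27.55 × 111.3 km/° = 3067 km.
At 8° latitude, spacing = 3067 × cos(8°) = 3037 km.

3040 km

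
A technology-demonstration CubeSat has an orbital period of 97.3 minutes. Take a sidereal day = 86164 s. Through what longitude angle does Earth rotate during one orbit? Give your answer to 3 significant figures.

T = 97.3 min = 5838.0 s.
During one orbit Earth rotates (5838.0 / 86164) × 360° = 24.39°.

24.4°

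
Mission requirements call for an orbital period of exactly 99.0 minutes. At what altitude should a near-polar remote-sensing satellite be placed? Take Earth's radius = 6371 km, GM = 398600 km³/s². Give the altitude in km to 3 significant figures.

718 km

T = 99.0 min = 5940.0 s.
From T = 2π√(a³/μ): a = (μ T²/4π²)^(1/3) = (398600 × 5940.0² / 4π²)^(1/3) = 7089 km.
Altitude h = a − R = 7089 − 6371 = 718 km.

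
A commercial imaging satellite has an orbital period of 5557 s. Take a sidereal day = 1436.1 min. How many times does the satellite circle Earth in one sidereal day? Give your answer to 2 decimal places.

15.51

Orbits per sidereal day = 86166 / 5557.0 = 15.506.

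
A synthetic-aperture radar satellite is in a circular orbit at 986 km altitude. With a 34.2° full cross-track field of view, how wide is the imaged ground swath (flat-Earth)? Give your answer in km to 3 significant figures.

607 km

Half-angle = 34.2°/2 = 17.1°.
Swath width ≈ 2h·tan(θ/2) = 2 × 986 × tan(17.1°) = 606.7 km.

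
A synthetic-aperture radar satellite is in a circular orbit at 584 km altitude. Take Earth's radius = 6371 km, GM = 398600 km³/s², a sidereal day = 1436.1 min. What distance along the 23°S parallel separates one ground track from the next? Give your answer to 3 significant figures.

2470 km

Semi-major axis a = 6371 + 584 = 6955 km. Period T = 2π√(a³/μ) = 2π√(6955³/398600) = 5772.4 s = 96.21 min.
Node shift per orbit = (5772.4/86166) × 360° = 24.12°.
Equatorial spacing = 24.12 × 111.2 km/° = 2682 km.
At 23° latitude, spacing = 2682 × cos(23°) = 2469 km.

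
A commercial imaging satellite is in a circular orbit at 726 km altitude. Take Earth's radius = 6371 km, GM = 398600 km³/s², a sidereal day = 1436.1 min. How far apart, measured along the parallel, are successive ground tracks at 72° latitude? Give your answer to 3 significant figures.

Semi-major axis a = 6371 + 726 = 7097 km. Period T = 2π√(a³/μ) = 2π√(7097³/398600) = 5950.1 s = 99.17 min.
Node shift per orbit = (5950.1/86166) × 360° = 24.86°.
Equatorial spacing = 24.86 × 111.2 km/° = 2764 km.
At 72° latitude, spacing = 2764 × cos(72°) = 854 km.

854 km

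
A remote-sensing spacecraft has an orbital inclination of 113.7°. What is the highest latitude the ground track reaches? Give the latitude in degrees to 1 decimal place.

Retrograde orbit: the ground track reaches ±(180° − i) = ±(180 − 113.7) = ±66.3°.

66.3°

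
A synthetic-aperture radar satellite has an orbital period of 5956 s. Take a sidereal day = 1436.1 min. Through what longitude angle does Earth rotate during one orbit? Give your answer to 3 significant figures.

During one orbit Earth rotates (5956.0 / 86166) × 360° = 24.88°.

24.9°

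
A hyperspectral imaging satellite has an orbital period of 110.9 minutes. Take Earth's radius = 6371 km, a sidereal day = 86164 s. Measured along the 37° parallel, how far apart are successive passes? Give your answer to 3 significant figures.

2470 km

T = 110.9 min = 6654.0 s.
Node shift per orbit = (6654.0/86164) × 360° = 27.80°.
Equatorial spacing = 27.80 × 111.2 km/° = 3091 km.
At 37° latitude, spacing = 3091 × cos(37°) = 2469 km.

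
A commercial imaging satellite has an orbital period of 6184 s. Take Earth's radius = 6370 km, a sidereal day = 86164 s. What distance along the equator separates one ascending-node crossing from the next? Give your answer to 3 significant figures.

2870 km

During one orbit Earth rotates (6184.0 / 86164) × 360° = 25.84°.
At the equator that is 25.84° × (2π·6370/360) km/° = 25.84 × 111.2 = 2873 km.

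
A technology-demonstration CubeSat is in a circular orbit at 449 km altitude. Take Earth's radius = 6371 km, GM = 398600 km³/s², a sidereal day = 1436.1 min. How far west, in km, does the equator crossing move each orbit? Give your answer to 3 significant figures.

2600 km

Semi-major axis a = 6371 + 449 = 6820 km. Period T = 2π√(a³/μ) = 2π√(6820³/398600) = 5605.2 s = 93.42 min.
During one orbit Earth rotates (5605.2 / 86166) × 360° = 23.42°.
At the equator that is 23.42° × (2π·6371/360) km/° = 23.42 × 111.2 = 2604 km.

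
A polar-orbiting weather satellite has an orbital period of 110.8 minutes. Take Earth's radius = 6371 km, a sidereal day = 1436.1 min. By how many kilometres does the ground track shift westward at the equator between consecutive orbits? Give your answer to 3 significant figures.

3090 km

T = 110.8 min = 6648.0 s.
During one orbit Earth rotates (6648.0 / 86166) × 360° = 27.78°.
At the equator that is 27.78° × (2π·6371/360) km/° = 27.78 × 111.2 = 3088 km.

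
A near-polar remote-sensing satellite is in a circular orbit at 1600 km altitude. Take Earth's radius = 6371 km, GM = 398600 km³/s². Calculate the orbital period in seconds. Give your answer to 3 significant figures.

Semi-major axis a = 6371 + 1600 = 7971 km. Period T = 2π√(a³/μ) = 2π√(7971³/398600) = 7082.4 s = 118.04 min.

7080 seconds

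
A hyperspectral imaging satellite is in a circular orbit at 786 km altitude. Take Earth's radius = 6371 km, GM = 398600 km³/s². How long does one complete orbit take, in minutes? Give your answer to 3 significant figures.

100 min

Semi-major axis a = 6371 + 786 = 7157 km. Period T = 2π√(a³/μ) = 2π√(7157³/398600) = 6025.7 s = 100.43 min.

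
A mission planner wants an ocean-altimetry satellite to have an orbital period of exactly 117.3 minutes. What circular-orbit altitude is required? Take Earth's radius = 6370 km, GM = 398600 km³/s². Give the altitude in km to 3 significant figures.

1570 km

T = 117.3 min = 7038.0 s.
From T = 2π√(a³/μ): a = (μ T²/4π²)^(1/3) = (398600 × 7038.0² / 4π²)^(1/3) = 7938 km.
Altitude h = a − R = 7938 − 6370 = 1568 km.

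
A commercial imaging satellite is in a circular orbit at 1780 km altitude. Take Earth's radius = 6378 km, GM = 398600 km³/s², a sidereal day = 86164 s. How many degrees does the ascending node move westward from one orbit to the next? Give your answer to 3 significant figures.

Semi-major axis a = 6378 + 1780 = 8158 km. Period T = 2π√(a³/μ) = 2π√(8158³/398600) = 7333.1 s = 122.22 min.
During one orbit Earth rotates (7333.1 / 86164) × 360° = 30.64°.

30.6°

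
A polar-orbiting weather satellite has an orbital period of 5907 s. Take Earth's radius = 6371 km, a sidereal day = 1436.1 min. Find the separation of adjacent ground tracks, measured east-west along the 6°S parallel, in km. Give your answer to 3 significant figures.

2730 km

Node shift per orbit = (5907.0/86166) × 360° = 24.68°.
Equatorial spacing = 24.68 × 111.2 km/° = 2744 km.
At 6° latitude, spacing = 2744 × cos(6°) = 2729 km.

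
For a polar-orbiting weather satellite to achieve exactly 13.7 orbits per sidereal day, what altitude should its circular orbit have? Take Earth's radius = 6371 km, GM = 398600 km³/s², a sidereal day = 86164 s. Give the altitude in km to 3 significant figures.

993 km

Required period T = 86164 / 13.7 = 6289.3 s.
From T = 2π√(a³/μ): a = (μ T²/4π²)^(1/3) = (398600 × 6289.3² / 4π²)^(1/3) = 7364 km.
Altitude h = a − R = 7364 − 6371 = 993 km.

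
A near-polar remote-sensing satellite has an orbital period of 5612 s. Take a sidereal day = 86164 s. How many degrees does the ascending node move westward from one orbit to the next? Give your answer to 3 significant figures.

23.4°

During one orbit Earth rotates (5612.0 / 86164) × 360° = 23.45°.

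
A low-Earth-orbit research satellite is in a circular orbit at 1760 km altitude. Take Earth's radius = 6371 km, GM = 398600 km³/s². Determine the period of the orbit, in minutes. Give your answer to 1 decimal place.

Semi-major axis a = 6371 + 1760 = 8131 km. Period T = 2π√(a³/μ) = 2π√(8131³/398600) = 7296.7 s = 121.61 min.

121.6 min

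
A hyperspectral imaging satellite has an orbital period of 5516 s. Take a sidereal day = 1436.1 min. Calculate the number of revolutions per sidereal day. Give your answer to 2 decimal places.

Orbits per sidereal day = 86166 / 5516.0 = 15.621.

15.62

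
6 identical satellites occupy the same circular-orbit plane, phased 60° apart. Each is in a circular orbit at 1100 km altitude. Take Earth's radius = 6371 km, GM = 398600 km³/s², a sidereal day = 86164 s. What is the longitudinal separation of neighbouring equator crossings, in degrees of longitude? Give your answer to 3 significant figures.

Semi-major axis a = 6371 + 1100 = 7471 km. Period T = 2π√(a³/μ) = 2π√(7471³/398600) = 6426.6 s = 107.11 min.
Single-satellite node shift = (6426.6/86164) × 360° = 26.85°.
With 6 satellites evenly phased, successive equator crossings are 26.85/6 = 4.475° apart.

4.48°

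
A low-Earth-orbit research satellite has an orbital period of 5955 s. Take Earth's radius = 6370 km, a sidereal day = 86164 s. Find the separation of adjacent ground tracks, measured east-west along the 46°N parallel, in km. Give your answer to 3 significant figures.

Node shift per orbit = (5955.0/86164) × 360° = 24.88°.
Equatorial spacing = 24.88 × 111.2 km/° = 2766 km.
At 46° latitude, spacing = 2766 × cos(46°) = 1922 km.

1920 km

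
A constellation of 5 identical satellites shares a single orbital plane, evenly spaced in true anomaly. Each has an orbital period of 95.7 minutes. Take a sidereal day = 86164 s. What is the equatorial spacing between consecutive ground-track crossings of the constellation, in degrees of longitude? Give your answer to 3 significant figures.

T = 95.7 min = 5742.0 s.
Single-satellite node shift = (5742.0/86164) × 360° = 23.99°.
With 5 satellites evenly phased, successive equator crossings are 23.99/5 = 4.798° apart.

4.80°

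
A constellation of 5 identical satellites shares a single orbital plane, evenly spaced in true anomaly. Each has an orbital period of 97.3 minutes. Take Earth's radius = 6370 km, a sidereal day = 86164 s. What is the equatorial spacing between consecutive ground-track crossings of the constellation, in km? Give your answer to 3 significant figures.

542 km

T = 97.3 min = 5838.0 s.
Single-satellite node shift = (5838.0/86164) × 360° = 24.39°.
With 5 satellites evenly phased, successive equator crossings are 24.39/5 = 4.878° apart.
That is 4.878 × 111.2 = 542 km at the equator.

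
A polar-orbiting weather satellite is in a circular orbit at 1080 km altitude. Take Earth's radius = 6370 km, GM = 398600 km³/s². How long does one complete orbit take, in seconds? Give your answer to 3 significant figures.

Semi-major axis a = 6370 + 1080 = 7450 km. Period T = 2π√(a³/μ) = 2π√(7450³/398600) = 6399.5 s = 106.66 min.

6400 seconds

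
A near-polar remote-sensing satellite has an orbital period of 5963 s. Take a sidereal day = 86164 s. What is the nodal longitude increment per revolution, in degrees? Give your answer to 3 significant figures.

During one orbit Earth rotates (5963.0 / 86164) × 360° = 24.91°.

24.9°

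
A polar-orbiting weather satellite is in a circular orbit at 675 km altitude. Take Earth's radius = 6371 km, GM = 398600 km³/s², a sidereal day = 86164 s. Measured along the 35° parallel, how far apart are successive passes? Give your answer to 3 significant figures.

2240 km

Semi-major axis a = 6371 + 675 = 7046 km. Period T = 2π√(a³/μ) = 2π√(7046³/398600) = 5886.1 s = 98.10 min.
Node shift per orbit = (5886.1/86164) × 360° = 24.59°.
Equatorial spacing = 24.59 × 111.2 km/° = 2735 km.
At 35° latitude, spacing = 2735 × cos(35°) = 2240 km.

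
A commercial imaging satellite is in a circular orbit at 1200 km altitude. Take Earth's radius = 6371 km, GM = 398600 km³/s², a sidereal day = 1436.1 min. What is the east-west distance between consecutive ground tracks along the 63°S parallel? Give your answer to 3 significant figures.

Semi-major axis a = 6371 + 1200 = 7571 km. Period T = 2π√(a³/μ) = 2π√(7571³/398600) = 6556.0 s = 109.27 min.
Node shift per orbit = (6556.0/86166) × 360° = 27.39°.
Equatorial spacing = 27.39 × 111.2 km/° = 3046 km.
At 63° latitude, spacing = 3046 × cos(63°) = 1383 km.

1380 km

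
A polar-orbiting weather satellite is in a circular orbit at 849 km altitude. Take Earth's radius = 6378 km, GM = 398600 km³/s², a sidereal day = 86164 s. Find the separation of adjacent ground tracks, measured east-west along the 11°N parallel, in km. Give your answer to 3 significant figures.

Semi-major axis a = 6378 + 849 = 7227 km. Period T = 2π√(a³/μ) = 2π√(7227³/398600) = 6114.3 s = 101.91 min.
Node shift per orbit = (6114.3/86164) × 360° = 25.55°.
Equatorial spacing = 25.55 × 111.3 km/° = 2844 km.
At 11° latitude, spacing = 2844 × cos(11°) = 2791 km.

2790 km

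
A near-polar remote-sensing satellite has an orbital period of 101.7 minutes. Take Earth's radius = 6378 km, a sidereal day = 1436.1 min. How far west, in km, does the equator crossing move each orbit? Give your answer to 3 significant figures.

2840 km

T = 101.7 min = 6102.0 s.
During one orbit Earth rotates (6102.0 / 86166) × 360° = 25.49°.
At the equator that is 25.49° × (2π·6378/360) km/° = 25.49 × 111.3 = 2838 km.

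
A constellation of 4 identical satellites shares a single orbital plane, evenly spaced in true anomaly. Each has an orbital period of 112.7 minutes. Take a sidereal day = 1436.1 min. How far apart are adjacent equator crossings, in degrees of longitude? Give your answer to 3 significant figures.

T = 112.7 min = 6762.0 s.
Single-satellite node shift = (6762.0/86166) × 360° = 28.25°.
With 4 satellites evenly phased, successive equator crossings are 28.25/4 = 7.063° apart.

7.06°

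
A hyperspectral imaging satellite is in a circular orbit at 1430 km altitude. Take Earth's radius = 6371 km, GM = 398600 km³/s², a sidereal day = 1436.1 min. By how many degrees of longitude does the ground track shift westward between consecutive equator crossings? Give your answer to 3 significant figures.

Semi-major axis a = 6371 + 1430 = 7801 km. Period T = 2π√(a³/μ) = 2π√(7801³/398600) = 6857.0 s = 114.28 min.
During one orbit Earth rotates (6857.0 / 86166) × 360° = 28.65°.

28.6°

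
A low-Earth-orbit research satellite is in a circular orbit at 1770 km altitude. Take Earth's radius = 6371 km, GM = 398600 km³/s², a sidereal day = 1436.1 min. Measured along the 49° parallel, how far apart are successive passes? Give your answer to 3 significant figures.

Semi-major axis a = 6371 + 1770 = 8141 km. Period T = 2π√(a³/μ) = 2π√(8141³/398600) = 7310.2 s = 121.84 min.
Node shift per orbit = (7310.2/86166) × 360° = 30.54°.
Equatorial spacing = 30.54 × 111.2 km/° = 3396 km.
At 49° latitude, spacing = 3396 × cos(49°) = 2228 km.

2230 km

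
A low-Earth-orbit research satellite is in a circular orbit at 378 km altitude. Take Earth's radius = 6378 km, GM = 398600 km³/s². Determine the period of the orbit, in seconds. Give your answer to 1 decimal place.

5526.4 seconds

Semi-major axis a = 6378 + 378 = 6756 km. Period T = 2π√(a³/μ) = 2π√(6756³/398600) = 5526.4 s = 92.11 min.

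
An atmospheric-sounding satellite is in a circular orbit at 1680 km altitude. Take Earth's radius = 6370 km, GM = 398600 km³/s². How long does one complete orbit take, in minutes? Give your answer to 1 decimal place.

Semi-major axis a = 6370 + 1680 = 8050 km. Period T = 2π√(a³/μ) = 2π√(8050³/398600) = 7187.9 s = 119.80 min.

119.8 min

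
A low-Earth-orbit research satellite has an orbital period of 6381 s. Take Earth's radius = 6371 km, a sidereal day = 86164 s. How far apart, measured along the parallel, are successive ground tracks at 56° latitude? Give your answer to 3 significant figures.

1660 km

Node shift per orbit = (6381.0/86164) × 360° = 26.66°.
Equatorial spacing = 26.66 × 111.2 km/° = 2964 km.
At 56° latitude, spacing = 2964 × cos(56°) = 1658 km.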